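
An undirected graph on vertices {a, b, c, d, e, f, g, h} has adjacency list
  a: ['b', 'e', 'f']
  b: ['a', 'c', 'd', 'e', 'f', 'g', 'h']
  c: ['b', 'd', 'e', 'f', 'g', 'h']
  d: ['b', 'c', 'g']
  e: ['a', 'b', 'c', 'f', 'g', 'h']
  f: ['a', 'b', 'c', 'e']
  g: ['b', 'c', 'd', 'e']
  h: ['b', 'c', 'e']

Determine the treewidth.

3

A width-3 tree decomposition is:
Bags: B1 = {b, c, e, f}  B2 = {b, c, e, h}  B3 = {b, c, e, g}  B4 = {b, c, d, g}  B5 = {a, b, e, f}
Tree: B1–B2, B2–B3, B3–B4, B1–B5
Every bag has size at most 4, so the width is 4 − 1 = 3 and tw(G) ≤ 3. On the other hand G contains the 4-clique {b, c, d, g}. A clique must lie in a single bag of any decomposition, so no decomposition can have width below 3. Therefore the treewidth is 3.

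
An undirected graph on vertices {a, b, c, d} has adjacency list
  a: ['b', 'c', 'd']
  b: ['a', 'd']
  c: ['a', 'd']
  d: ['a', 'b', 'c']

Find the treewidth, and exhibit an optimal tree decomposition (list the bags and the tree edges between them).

Treewidth 2.
One such decomposition:
Bags: B1 = {a, b, d}  B2 = {a, c, d}
Tree: B1–B2

Each bag holds 3 vertices, so the decomposition has width 2, which upper-bounds the treewidth. Conversely, {a, c, d} is a clique of size 3, and the vertices of any clique must share a bag in every tree decomposition; so some bag has ≥ 3 vertices and tw(G) ≥ 2. Combining the bounds, tw(G) = 2.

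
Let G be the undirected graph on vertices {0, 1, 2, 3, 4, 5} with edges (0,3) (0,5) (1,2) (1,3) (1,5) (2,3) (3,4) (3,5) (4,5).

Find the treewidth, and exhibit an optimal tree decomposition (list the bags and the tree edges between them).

The largest bag has 3 vertices, giving width 2; this decomposition certifies tw(G) ≤ 2. On the other hand G contains the 3-clique {1, 2, 3}. A clique must lie in a single bag of any decomposition, so no decomposition can have width below 2. Combining the bounds, tw(G) = 2.

Treewidth 2.
One such decomposition:
Bags: B1 = {3, 4, 5}  B2 = {1, 3, 5}  B3 = {1, 2, 3}  B4 = {0, 3, 5}
Tree: B1–B2, B2–B3, B2–B4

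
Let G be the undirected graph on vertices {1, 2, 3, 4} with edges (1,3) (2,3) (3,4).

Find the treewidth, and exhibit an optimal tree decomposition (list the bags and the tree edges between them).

Treewidth 1.
Bags: B1 = {3, 4}  B2 = {1, 3}  B3 = {2, 3}
Tree: B1–B2, B2–B3

Every bag has size at most 2, so the width is 2 − 1 = 1 and tw(G) ≤ 1. Any graph with an edge has treewidth ≥ 1, and G has the edge 4–3. Combining the bounds, tw(G) = 1.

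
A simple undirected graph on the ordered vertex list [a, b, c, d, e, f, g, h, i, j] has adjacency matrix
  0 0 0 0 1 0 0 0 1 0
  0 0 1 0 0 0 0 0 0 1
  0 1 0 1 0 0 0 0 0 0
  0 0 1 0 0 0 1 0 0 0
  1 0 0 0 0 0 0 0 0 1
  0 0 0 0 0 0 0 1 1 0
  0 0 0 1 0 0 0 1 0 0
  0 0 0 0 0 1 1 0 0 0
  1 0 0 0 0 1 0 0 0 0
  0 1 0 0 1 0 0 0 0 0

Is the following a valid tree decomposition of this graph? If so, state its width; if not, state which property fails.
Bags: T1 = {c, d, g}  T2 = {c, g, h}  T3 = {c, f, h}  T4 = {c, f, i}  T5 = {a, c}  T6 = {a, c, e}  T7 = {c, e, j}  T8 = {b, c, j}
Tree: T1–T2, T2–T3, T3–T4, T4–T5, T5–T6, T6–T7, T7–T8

No — edge (i,a) lies in no bag.

A tree decomposition must satisfy three properties: every vertex lies in some bag; for every edge, both endpoints lie together in some bag; and for every vertex, the bags containing it form a connected subtree. Here edge (i,a) lies in no bag, so the decomposition is invalid.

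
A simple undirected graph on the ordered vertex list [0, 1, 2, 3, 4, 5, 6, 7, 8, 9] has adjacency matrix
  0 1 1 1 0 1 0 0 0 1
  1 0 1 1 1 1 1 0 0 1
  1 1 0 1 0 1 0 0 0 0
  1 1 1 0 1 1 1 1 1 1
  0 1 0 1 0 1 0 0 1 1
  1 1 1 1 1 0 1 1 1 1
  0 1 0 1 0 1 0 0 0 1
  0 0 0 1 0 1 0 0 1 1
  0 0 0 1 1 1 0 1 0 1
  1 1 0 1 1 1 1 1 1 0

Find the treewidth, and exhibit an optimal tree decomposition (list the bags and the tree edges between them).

Treewidth 4.
One such decomposition:
Bags: B1 = {1, 3, 4, 5, 9}  B2 = {3, 4, 5, 8, 9}  B3 = {0, 1, 3, 5, 9}  B4 = {1, 3, 5, 6, 9}  B5 = {3, 5, 7, 8, 9}  B6 = {0, 1, 2, 3, 5}
Tree: B1–B2, B1–B3, B3–B4, B2–B5, B3–B6

Every bag has size at most 5, so the width is 5 − 1 = 4 and tw(G) ≤ 4. On the other hand G contains the 5-clique {3, 4, 5, 8, 9}. A clique must lie in a single bag of any decomposition, so no decomposition can have width below 4. Hence tw(G) = 4 exactly.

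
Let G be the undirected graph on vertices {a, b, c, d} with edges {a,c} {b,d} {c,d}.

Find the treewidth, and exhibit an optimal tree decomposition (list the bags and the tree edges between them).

Treewidth 1.
One optimal decomposition is:
Bags: B1 = {b, d}  B2 = {c, d}  B3 = {a, c}
Tree: B1–B2, B2–B3

The largest bag has 2 vertices, giving width 1; this decomposition certifies tw(G) ≤ 1. G has an edge, so its treewidth is at least 1. Combining the bounds, tw(G) = 1.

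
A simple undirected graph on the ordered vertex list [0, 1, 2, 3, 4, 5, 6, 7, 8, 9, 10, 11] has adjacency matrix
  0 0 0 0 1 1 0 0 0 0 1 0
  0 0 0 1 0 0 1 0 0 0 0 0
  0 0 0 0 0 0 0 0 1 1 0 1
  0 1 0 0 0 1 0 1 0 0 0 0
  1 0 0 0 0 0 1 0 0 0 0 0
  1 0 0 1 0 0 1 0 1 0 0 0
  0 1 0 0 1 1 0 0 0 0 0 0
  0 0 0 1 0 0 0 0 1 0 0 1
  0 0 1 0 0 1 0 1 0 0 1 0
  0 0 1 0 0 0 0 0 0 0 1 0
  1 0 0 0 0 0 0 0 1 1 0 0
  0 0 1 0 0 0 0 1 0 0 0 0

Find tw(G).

3

A width-3 tree decomposition is:
Bags: B1 = {2, 9, 10, 11}  B2 = {2, 8, 10, 11}  B3 = {7, 8, 10, 11}  B4 = {0, 7, 8, 10}  B5 = {0, 5, 7, 8}  B6 = {0, 3, 5, 7}  B7 = {0, 3, 4, 5}  B8 = {3, 4, 5, 6}  B9 = {1, 3, 4, 6}
Tree: B1–B2, B2–B3, B3–B4, B4–B5, B5–B6, B6–B7, B7–B8, B8–B9
The largest bag has 4 vertices, giving width 3; this decomposition certifies tw(G) ≤ 3. For the lower bound: the 4 vertex sets {2,9,11}, {10}, {8}, {0,3,5,7} are disjoint, each induces a connected subgraph, and every pair is joined by at least one edge of G. Contracting each set to a single vertex therefore yields K_{4} as a minor, and since treewidth is minor-monotone, tw(G) ≥ tw(K_{4}) = 3. Therefore the treewidth is 3.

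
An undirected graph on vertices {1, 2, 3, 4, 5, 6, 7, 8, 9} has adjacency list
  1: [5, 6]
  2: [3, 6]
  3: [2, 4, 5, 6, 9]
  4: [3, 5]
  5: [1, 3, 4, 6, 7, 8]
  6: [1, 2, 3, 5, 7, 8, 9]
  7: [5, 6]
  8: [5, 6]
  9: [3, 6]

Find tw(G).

2

A width-2 tree decomposition is:
Bags: B1 = {5, 6, 7}  B2 = {5, 6, 8}  B3 = {3, 5, 6}  B4 = {2, 3, 6}  B5 = {3, 6, 9}  B6 = {1, 5, 6}  B7 = {3, 4, 5}
Tree: B1–B2, B1–B3, B3–B4, B4–B5, B2–B6, B3–B7
The largest bag has 3 vertices, giving width 2; this decomposition certifies tw(G) ≤ 2. Conversely, {3, 4, 5} is a clique of size 3, and the vertices of any clique must share a bag in every tree decomposition; so some bag has ≥ 3 vertices and tw(G) ≥ 2. The upper and lower bounds meet at 2, so that is the treewidth.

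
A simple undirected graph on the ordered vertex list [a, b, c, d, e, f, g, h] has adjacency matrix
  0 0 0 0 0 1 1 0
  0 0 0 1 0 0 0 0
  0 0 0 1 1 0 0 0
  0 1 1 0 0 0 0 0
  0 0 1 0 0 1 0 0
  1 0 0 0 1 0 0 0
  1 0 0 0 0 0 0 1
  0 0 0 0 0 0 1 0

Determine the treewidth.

A width-1 tree decomposition is:
Bags: B1 = {g, h}  B2 = {a, g}  B3 = {a, f}  B4 = {e, f}  B5 = {c, e}  B6 = {c, d}  B7 = {b, d}
Tree: B1–B2, B2–B3, B3–B4, B4–B5, B5–B6, B6–B7
Each bag holds 2 vertices, so the decomposition has width 1, which upper-bounds the treewidth. Any graph with an edge has treewidth ≥ 1, and G has the edge h–g. Hence tw(G) = 1 exactly.

1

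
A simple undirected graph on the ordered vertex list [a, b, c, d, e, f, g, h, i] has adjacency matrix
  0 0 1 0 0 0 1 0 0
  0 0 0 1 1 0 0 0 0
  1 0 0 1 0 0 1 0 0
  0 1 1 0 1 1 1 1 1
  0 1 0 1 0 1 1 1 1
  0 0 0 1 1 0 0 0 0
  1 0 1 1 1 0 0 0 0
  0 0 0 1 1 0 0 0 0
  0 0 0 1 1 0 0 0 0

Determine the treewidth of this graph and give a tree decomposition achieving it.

Treewidth 2.
Bags: B1 = {b, d, e}  B2 = {d, e, h}  B3 = {d, e, g}  B4 = {d, e, f}  B5 = {c, d, g}  B6 = {d, e, i}  B7 = {a, c, g}
Tree: B1–B2, B1–B3, B3–B4, B3–B5, B3–B6, B5–B7

The largest bag has 3 vertices, giving width 2; this decomposition certifies tw(G) ≤ 2. Conversely, {d, e, f} is a clique of size 3, and the vertices of any clique must share a bag in every tree decomposition; so some bag has ≥ 3 vertices and tw(G) ≥ 2. Hence tw(G) = 2 exactly.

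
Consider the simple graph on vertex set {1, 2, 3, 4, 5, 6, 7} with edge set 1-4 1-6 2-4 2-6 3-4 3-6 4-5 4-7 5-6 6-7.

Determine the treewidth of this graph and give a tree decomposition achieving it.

Each bag holds 3 vertices, so the decomposition has width 2, which upper-bounds the treewidth. For the lower bound, G contains the cycle 6–7–4–2–6, so G is not a forest; only forests have treewidth ≤ 1, hence tw(G) ≥ 2. The upper and lower bounds meet at 2, so that is the treewidth.

Treewidth 2.
One such decomposition:
Bags: B1 = {4, 6, 7}  B2 = {2, 4, 6}  B3 = {4, 5, 6}  B4 = {1, 4, 6}  B5 = {3, 4, 6}
Tree: B1–B2, B2–B3, B3–B4, B4–B5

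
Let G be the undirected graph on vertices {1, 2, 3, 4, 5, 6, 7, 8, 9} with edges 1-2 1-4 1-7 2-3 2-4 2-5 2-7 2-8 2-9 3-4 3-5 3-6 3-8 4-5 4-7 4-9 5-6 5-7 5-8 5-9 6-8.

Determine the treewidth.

3

A width-3 tree decomposition is:
Bags: B1 = {2, 4, 5, 7}  B2 = {2, 3, 4, 5}  B3 = {1, 2, 4, 7}  B4 = {2, 3, 5, 8}  B5 = {2, 4, 5, 9}  B6 = {3, 5, 6, 8}
Tree: B1–B2, B1–B3, B2–B4, B2–B5, B4–B6
Each bag holds 4 vertices, so the decomposition has width 3, which upper-bounds the treewidth. For the lower bound, the 4 vertices {2, 3, 5, 8} are pairwise adjacent, and any tree decomposition puts a clique entirely inside one bag — forcing width ≥ 3. Therefore the treewidth is 3.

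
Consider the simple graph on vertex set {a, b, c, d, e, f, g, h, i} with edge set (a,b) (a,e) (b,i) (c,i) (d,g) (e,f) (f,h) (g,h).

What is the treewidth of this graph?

1

A width-1 tree decomposition is:
Bags: B1 = {c, i}  B2 = {b, i}  B3 = {a, b}  B4 = {a, e}  B5 = {e, f}  B6 = {f, h}  B7 = {g, h}  B8 = {d, g}
Tree: B1–B2, B2–B3, B3–B4, B4–B5, B5–B6, B6–B7, B7–B8
Each bag holds 2 vertices, so the decomposition has width 1, which upper-bounds the treewidth. G has an edge, so its treewidth is at least 1. Combining the bounds, tw(G) = 1.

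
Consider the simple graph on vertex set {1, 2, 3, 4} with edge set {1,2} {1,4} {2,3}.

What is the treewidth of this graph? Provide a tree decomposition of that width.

Treewidth 1.
One optimal decomposition is:
Bags: B1 = {1, 4}  B2 = {1, 2}  B3 = {2, 3}
Tree: B1–B2, B2–B3

The largest bag has 2 vertices, giving width 1; this decomposition certifies tw(G) ≤ 1. G has an edge, so its treewidth is at least 1. Hence tw(G) = 1 exactly.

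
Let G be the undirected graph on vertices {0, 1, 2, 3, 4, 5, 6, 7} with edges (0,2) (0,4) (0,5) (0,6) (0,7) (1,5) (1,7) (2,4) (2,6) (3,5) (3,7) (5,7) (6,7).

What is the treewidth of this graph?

2

A width-2 tree decomposition is:
Bags: B1 = {0, 6, 7}  B2 = {0, 5, 7}  B3 = {3, 5, 7}  B4 = {0, 2, 6}  B5 = {1, 5, 7}  B6 = {0, 2, 4}
Tree: B1–B2, B2–B3, B1–B4, B2–B5, B4–B6
The largest bag has 3 vertices, giving width 2; this decomposition certifies tw(G) ≤ 2. Conversely, {0, 2, 4} is a clique of size 3, and the vertices of any clique must share a bag in every tree decomposition; so some bag has ≥ 3 vertices and tw(G) ≥ 2. Therefore the treewidth is 2.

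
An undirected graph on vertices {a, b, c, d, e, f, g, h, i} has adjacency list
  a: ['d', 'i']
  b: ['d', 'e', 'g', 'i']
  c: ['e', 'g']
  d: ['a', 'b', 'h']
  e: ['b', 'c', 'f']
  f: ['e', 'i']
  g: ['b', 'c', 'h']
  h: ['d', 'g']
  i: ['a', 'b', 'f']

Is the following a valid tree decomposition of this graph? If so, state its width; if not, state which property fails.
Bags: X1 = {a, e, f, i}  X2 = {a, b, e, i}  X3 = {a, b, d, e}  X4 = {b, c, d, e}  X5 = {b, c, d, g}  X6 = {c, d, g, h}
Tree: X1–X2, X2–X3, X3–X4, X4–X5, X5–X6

Yes; width 3.

Checking the three conditions: (i) the bags cover all of {a, b, c, d, e, f, g, h, i}; (ii) for each edge, some bag contains both endpoints; (iii) the bags containing any fixed vertex form a subtree. All hold, so the decomposition is valid with width 4 − 1 = 3.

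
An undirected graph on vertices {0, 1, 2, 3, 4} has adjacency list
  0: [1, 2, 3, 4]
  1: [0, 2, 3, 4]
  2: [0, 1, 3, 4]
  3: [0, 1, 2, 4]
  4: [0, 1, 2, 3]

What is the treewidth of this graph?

4

A width-4 tree decomposition is:
Bags: B1 = {0, 1, 2, 3, 4}
Tree: (single bag)
With just one bag of size 5, the width is 5 − 1 = 4, so tw(G) ≤ 4. Conversely, {0, 1, 2, 3, 4} is a clique of size 5, and the vertices of any clique must share a bag in every tree decomposition; so some bag has ≥ 5 vertices and tw(G) ≥ 4. Hence tw(G) = 4 exactly.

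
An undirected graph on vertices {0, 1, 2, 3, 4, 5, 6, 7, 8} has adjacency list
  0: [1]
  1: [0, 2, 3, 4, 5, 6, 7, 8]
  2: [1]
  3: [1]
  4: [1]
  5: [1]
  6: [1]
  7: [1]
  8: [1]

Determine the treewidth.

1

A width-1 tree decomposition is:
Bags: B1 = {0, 1}  B2 = {1, 8}  B3 = {1, 4}  B4 = {1, 7}  B5 = {1, 2}  B6 = {1, 5}  B7 = {1, 3}  B8 = {1, 6}
Tree: B1–B2, B1–B3, B1–B4, B2–B5, B2–B6, B5–B7, B2–B8
The largest bag has 2 vertices, giving width 1; this decomposition certifies tw(G) ≤ 1. G has an edge, so its treewidth is at least 1. Combining the bounds, tw(G) = 1.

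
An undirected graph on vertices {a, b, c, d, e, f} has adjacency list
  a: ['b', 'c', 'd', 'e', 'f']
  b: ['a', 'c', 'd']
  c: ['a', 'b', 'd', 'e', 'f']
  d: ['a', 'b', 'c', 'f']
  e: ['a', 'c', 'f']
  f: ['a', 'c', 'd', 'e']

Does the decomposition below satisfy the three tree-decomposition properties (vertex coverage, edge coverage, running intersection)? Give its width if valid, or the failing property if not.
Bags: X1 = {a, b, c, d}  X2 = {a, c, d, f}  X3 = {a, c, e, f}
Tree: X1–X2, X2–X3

Checking the three conditions: (i) the bags cover all of {a, b, c, d, e, f}; (ii) for each edge, some bag contains both endpoints; (iii) the bags containing any fixed vertex form a subtree. All hold, so the decomposition is valid with width 4 − 1 = 3.

Yes; width 3.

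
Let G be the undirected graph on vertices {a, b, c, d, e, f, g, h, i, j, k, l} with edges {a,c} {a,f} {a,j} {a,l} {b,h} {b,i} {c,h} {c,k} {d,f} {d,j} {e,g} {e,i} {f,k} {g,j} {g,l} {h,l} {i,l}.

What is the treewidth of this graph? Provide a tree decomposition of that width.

The largest bag has 4 vertices, giving width 3; this decomposition certifies tw(G) ≤ 3. For the lower bound: the 4 vertex sets {d,f,k}, {j}, {a}, {c,g,h,l} are disjoint, each induces a connected subgraph, and every pair is joined by at least one edge of G. Contracting each set to a single vertex therefore yields K_{4} as a minor, and since treewidth is minor-monotone, tw(G) ≥ tw(K_{4}) = 3. Therefore the treewidth is 3.

Treewidth 3.
Bags: B1 = {d, f, j, k}  B2 = {a, f, j, k}  B3 = {a, c, j, k}  B4 = {a, c, g, j}  B5 = {a, c, g, l}  B6 = {c, g, h, l}  B7 = {e, g, h, l}  B8 = {e, h, i, l}  B9 = {b, e, h, i}
Tree: B1–B2, B2–B3, B3–B4, B4–B5, B5–B6, B6–B7, B7–B8, B8–B9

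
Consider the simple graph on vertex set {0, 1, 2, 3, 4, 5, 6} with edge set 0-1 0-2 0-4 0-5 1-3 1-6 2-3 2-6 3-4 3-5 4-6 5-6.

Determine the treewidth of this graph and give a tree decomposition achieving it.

Treewidth 3.
One such decomposition:
Bags: B1 = {0, 3, 4, 6}  B2 = {0, 3, 5, 6}  B3 = {0, 2, 3, 6}  B4 = {0, 1, 3, 6}
Tree: B1–B2, B2–B3, B3–B4

Each bag holds 4 vertices, so the decomposition has width 3, which upper-bounds the treewidth. For the lower bound: the 4 vertex sets {3,4}, {5,6}, {0}, {2} are disjoint, each induces a connected subgraph, and every pair is joined by at least one edge of G. Contracting each set to a single vertex therefore yields K_{4} as a minor, and since treewidth is minor-monotone, tw(G) ≥ tw(K_{4}) = 3. Combining the bounds, tw(G) = 3.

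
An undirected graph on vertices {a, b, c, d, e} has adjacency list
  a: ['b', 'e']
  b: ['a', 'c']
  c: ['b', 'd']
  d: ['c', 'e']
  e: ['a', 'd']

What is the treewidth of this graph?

A width-2 tree decomposition is:
Bags: B1 = {a, b, e}  B2 = {b, d, e}  B3 = {b, c, d}
Tree: B1–B2, B2–B3
Each bag holds 3 vertices, so the decomposition has width 2, which upper-bounds the treewidth. Since b–a–e–d–c–b is a cycle in G, G is not acyclic. Forests are exactly the graphs of treewidth ≤ 1, so tw(G) ≥ 2. Combining the bounds, tw(G) = 2.

2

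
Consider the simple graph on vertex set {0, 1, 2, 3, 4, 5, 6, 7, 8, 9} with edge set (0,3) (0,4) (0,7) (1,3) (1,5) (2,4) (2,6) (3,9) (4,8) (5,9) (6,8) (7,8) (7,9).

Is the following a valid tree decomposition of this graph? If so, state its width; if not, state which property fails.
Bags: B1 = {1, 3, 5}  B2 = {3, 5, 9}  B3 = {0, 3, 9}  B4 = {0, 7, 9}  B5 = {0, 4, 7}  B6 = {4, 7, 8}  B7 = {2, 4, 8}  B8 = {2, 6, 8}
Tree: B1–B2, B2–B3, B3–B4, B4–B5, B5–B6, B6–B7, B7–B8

Checking the three conditions: (i) the bags cover all of {0, 1, 2, 3, 4, 5, 6, 7, 8, 9}; (ii) for each edge, some bag contains both endpoints; (iii) the bags containing any fixed vertex form a subtree. All hold, so the decomposition is valid with width 3 − 1 = 2.

Yes; width 2.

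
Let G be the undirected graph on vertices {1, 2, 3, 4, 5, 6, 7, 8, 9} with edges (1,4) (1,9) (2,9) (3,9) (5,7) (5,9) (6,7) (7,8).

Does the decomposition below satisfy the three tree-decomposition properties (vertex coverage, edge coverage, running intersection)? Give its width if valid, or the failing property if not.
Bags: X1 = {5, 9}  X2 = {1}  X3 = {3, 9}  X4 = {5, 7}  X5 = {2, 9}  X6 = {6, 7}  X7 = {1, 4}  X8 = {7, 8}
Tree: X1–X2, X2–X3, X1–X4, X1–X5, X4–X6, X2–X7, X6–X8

No — edge (9,1) lies in no bag.

A tree decomposition must satisfy three properties: every vertex lies in some bag; for every edge, both endpoints lie together in some bag; and for every vertex, the bags containing it form a connected subtree. Here edge (9,1) lies in no bag, so the decomposition is invalid.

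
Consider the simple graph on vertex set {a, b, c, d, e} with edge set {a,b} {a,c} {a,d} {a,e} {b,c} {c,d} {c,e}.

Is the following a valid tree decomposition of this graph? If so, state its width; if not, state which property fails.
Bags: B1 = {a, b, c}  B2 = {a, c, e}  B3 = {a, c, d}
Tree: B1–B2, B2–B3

Checking the three conditions: (i) the bags cover all of {a, b, c, d, e}; (ii) for each edge, some bag contains both endpoints; (iii) the bags containing any fixed vertex form a subtree. All hold, so the decomposition is valid with width 3 − 1 = 2.

Yes; width 2.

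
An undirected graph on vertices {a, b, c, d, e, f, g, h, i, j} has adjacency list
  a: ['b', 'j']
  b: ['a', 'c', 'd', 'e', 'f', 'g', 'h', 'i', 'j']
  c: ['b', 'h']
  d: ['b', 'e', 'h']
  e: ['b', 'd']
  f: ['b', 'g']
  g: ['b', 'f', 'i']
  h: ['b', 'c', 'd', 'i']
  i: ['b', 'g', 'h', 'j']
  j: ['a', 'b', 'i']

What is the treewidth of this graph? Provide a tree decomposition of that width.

Treewidth 2.
One such decomposition:
Bags: B1 = {b, h, i}  B2 = {b, d, h}  B3 = {b, c, h}  B4 = {b, g, i}  B5 = {b, f, g}  B6 = {b, d, e}  B7 = {b, i, j}  B8 = {a, b, j}
Tree: B1–B2, B1–B3, B1–B4, B4–B5, B2–B6, B4–B7, B7–B8

Every bag has size at most 3, so the width is 3 − 1 = 2 and tw(G) ≤ 2. Conversely, {b, f, g} is a clique of size 3, and the vertices of any clique must share a bag in every tree decomposition; so some bag has ≥ 3 vertices and tw(G) ≥ 2. Combining the bounds, tw(G) = 2.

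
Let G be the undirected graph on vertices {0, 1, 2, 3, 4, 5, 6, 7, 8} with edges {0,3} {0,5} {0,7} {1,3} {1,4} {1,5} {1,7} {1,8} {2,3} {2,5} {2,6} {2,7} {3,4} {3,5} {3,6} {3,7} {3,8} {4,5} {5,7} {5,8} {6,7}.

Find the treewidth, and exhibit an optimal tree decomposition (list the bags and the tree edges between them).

Treewidth 3.
One optimal decomposition is:
Bags: B1 = {2, 3, 5, 7}  B2 = {1, 3, 5, 7}  B3 = {2, 3, 6, 7}  B4 = {1, 3, 4, 5}  B5 = {1, 3, 5, 8}  B6 = {0, 3, 5, 7}
Tree: B1–B2, B1–B3, B2–B4, B4–B5, B1–B6

Each bag holds 4 vertices, so the decomposition has width 3, which upper-bounds the treewidth. On the other hand G contains the 4-clique {0, 3, 5, 7}. A clique must lie in a single bag of any decomposition, so no decomposition can have width below 3. Combining the bounds, tw(G) = 3.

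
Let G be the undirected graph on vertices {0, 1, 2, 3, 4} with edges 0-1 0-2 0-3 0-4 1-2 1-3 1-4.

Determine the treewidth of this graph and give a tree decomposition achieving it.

Every bag has size at most 3, so the width is 3 − 1 = 2 and tw(G) ≤ 2. For the lower bound, the 3 vertices {0, 1, 2} are pairwise adjacent, and any tree decomposition puts a clique entirely inside one bag — forcing width ≥ 2. Therefore the treewidth is 2.

Treewidth 2.
One optimal decomposition is:
Bags: B1 = {0, 1, 4}  B2 = {0, 1, 3}  B3 = {0, 1, 2}
Tree: B1–B2, B2–B3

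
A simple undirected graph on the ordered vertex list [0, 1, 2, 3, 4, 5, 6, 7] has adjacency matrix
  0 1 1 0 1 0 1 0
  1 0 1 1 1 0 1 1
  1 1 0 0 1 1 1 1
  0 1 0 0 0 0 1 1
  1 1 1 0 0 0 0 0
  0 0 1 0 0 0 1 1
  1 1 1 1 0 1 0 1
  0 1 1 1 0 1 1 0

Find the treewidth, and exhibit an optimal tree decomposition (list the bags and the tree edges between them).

Treewidth 3.
Bags: B1 = {1, 2, 6, 7}  B2 = {0, 1, 2, 6}  B3 = {1, 3, 6, 7}  B4 = {0, 1, 2, 4}  B5 = {2, 5, 6, 7}
Tree: B1–B2, B1–B3, B2–B4, B1–B5

Each bag holds 4 vertices, so the decomposition has width 3, which upper-bounds the treewidth. For the lower bound, the 4 vertices {0, 1, 2, 4} are pairwise adjacent, and any tree decomposition puts a clique entirely inside one bag — forcing width ≥ 3. The upper and lower bounds meet at 3, so that is the treewidth.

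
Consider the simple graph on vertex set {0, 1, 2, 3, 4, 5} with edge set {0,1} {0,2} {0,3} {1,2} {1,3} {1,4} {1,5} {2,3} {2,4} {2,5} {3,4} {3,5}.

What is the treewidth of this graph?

A width-3 tree decomposition is:
Bags: B1 = {1, 2, 3, 5}  B2 = {0, 1, 2, 3}  B3 = {1, 2, 3, 4}
Tree: B1–B2, B1–B3
Each bag holds 4 vertices, so the decomposition has width 3, which upper-bounds the treewidth. On the other hand G contains the 4-clique {0, 1, 2, 3}. A clique must lie in a single bag of any decomposition, so no decomposition can have width below 3. Hence tw(G) = 3 exactly.

3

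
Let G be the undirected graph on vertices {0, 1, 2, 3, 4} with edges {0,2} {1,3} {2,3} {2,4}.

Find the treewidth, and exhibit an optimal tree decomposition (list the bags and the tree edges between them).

Every bag has size at most 2, so the width is 2 − 1 = 1 and tw(G) ≤ 1. Any graph with an edge has treewidth ≥ 1, and G has the edge 0–2. Hence tw(G) = 1 exactly.

Treewidth 1.
Bags: B1 = {0, 2}  B2 = {2, 3}  B3 = {2, 4}  B4 = {1, 3}
Tree: B1–B2, B2–B3, B2–B4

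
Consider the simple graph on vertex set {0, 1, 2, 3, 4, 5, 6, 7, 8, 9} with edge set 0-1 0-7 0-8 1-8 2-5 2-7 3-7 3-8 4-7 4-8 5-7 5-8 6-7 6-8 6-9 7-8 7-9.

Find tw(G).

2

A width-2 tree decomposition is:
Bags: B1 = {3, 7, 8}  B2 = {4, 7, 8}  B3 = {0, 7, 8}  B4 = {5, 7, 8}  B5 = {0, 1, 8}  B6 = {6, 7, 8}  B7 = {6, 7, 9}  B8 = {2, 5, 7}
Tree: B1–B2, B1–B3, B3–B4, B3–B5, B3–B6, B6–B7, B4–B8
Each bag holds 3 vertices, so the decomposition has width 2, which upper-bounds the treewidth. For the lower bound, the 3 vertices {0, 1, 8} are pairwise adjacent, and any tree decomposition puts a clique entirely inside one bag — forcing width ≥ 2. The upper and lower bounds meet at 2, so that is the treewidth.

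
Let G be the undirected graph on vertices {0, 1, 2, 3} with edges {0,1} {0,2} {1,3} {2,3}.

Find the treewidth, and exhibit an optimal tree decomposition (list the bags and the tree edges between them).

Treewidth 2.
One optimal decomposition is:
Bags: B1 = {1, 2, 3}  B2 = {0, 1, 2}
Tree: B1–B2

Every bag has size at most 3, so the width is 3 − 1 = 2 and tw(G) ≤ 2. For the lower bound, G contains the cycle 1–3–2–0–1, so G is not a forest; only forests have treewidth ≤ 1, hence tw(G) ≥ 2. Hence tw(G) = 2 exactly.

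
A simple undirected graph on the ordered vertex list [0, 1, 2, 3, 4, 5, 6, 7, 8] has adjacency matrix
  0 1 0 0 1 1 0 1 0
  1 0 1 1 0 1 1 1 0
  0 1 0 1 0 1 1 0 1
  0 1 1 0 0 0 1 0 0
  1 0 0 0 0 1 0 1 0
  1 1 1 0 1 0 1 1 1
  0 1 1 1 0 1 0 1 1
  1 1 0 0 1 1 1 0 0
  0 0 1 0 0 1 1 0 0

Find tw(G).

A width-3 tree decomposition is:
Bags: B1 = {1, 2, 5, 6}  B2 = {2, 5, 6, 8}  B3 = {1, 5, 6, 7}  B4 = {0, 1, 5, 7}  B5 = {0, 4, 5, 7}  B6 = {1, 2, 3, 6}
Tree: B1–B2, B1–B3, B3–B4, B4–B5, B1–B6
The largest bag has 4 vertices, giving width 3; this decomposition certifies tw(G) ≤ 3. For the lower bound, the 4 vertices {1, 2, 3, 6} are pairwise adjacent, and any tree decomposition puts a clique entirely inside one bag — forcing width ≥ 3. Hence tw(G) = 3 exactly.

3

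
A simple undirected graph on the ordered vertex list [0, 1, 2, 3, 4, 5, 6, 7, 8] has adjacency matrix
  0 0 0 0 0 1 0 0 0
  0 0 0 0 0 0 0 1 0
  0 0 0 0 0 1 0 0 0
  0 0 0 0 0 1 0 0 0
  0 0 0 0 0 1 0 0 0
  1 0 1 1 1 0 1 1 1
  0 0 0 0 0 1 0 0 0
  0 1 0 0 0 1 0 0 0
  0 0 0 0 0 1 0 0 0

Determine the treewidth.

A width-1 tree decomposition is:
Bags: B1 = {4, 5}  B2 = {5, 8}  B3 = {3, 5}  B4 = {5, 7}  B5 = {2, 5}  B6 = {1, 7}  B7 = {0, 5}  B8 = {5, 6}
Tree: B1–B2, B2–B3, B3–B4, B4–B5, B4–B6, B5–B7, B2–B8
The largest bag has 2 vertices, giving width 1; this decomposition certifies tw(G) ≤ 1. Any graph with an edge has treewidth ≥ 1, and G has the edge 5–4. Therefore the treewidth is 1.

1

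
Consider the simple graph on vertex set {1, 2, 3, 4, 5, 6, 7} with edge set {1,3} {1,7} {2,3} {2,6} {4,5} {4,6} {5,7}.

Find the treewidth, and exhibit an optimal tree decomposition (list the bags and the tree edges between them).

Treewidth 2.
One optimal decomposition is:
Bags: B1 = {4, 5, 6}  B2 = {5, 6, 7}  B3 = {1, 6, 7}  B4 = {1, 3, 6}  B5 = {2, 3, 6}
Tree: B1–B2, B2–B3, B3–B4, B4–B5

Each bag holds 3 vertices, so the decomposition has width 2, which upper-bounds the treewidth. The edges 6–4–5–7–1–3–2–6 form a cycle, so G is not a tree and its treewidth is at least 2. Combining the bounds, tw(G) = 2.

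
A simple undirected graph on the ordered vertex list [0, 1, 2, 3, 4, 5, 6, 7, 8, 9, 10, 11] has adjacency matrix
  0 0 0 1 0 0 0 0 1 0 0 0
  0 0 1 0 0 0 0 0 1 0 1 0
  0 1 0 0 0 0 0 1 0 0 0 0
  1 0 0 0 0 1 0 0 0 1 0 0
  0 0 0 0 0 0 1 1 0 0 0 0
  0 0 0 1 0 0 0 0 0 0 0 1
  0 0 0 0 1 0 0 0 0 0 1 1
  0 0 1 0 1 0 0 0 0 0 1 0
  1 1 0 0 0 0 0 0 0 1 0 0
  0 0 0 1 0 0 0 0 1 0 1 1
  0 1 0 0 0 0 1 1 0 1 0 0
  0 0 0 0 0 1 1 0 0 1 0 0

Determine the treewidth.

A width-3 tree decomposition is:
Bags: B1 = {1, 2, 4, 7}  B2 = {1, 4, 7, 10}  B3 = {1, 4, 6, 10}  B4 = {1, 6, 8, 10}  B5 = {6, 8, 9, 10}  B6 = {6, 8, 9, 11}  B7 = {0, 8, 9, 11}  B8 = {0, 3, 9, 11}  B9 = {0, 3, 5, 11}
Tree: B1–B2, B2–B3, B3–B4, B4–B5, B5–B6, B6–B7, B7–B8, B8–B9
Every bag has size at most 4, so the width is 4 − 1 = 3 and tw(G) ≤ 3. For the lower bound: the 4 vertex sets {2,4,7}, {1}, {10}, {6,8,9,11} are disjoint, each induces a connected subgraph, and every pair is joined by at least one edge of G. Contracting each set to a single vertex therefore yields K_{4} as a minor, and since treewidth is minor-monotone, tw(G) ≥ tw(K_{4}) = 3. Therefore the treewidth is 3.

3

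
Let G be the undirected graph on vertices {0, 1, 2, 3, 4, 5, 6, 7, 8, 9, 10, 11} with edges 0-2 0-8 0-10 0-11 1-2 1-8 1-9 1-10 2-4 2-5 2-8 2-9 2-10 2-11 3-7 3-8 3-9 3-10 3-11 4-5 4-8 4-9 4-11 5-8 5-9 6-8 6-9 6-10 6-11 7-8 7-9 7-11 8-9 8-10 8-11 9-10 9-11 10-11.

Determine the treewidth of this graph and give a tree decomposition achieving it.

The largest bag has 5 vertices, giving width 4; this decomposition certifies tw(G) ≤ 4. On the other hand G contains the 5-clique {0, 2, 8, 10, 11}. A clique must lie in a single bag of any decomposition, so no decomposition can have width below 4. Combining the bounds, tw(G) = 4.

Treewidth 4.
One such decomposition:
Bags: B1 = {2, 8, 9, 10, 11}  B2 = {2, 4, 8, 9, 11}  B3 = {6, 8, 9, 10, 11}  B4 = {3, 8, 9, 10, 11}  B5 = {3, 7, 8, 9, 11}  B6 = {0, 2, 8, 10, 11}  B7 = {2, 4, 5, 8, 9}  B8 = {1, 2, 8, 9, 10}
Tree: B1–B2, B1–B3, B3–B4, B4–B5, B1–B6, B2–B7, B1–B8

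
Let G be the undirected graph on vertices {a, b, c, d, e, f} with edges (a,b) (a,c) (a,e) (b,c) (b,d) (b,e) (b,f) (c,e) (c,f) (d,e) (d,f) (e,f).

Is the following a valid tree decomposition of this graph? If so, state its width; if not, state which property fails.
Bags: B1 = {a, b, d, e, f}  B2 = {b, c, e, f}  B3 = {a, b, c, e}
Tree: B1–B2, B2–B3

A tree decomposition must satisfy three properties: every vertex lies in some bag; for every edge, both endpoints lie together in some bag; and for every vertex, the bags containing it form a connected subtree. Here bags containing vertex a are not connected in the tree, so the decomposition is invalid.

No — bags containing vertex a are not connected in the tree.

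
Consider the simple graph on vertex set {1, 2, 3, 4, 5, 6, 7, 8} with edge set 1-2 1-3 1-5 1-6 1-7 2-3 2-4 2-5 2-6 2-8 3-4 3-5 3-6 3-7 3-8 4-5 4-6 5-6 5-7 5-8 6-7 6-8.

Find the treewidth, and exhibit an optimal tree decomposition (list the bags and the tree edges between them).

Each bag holds 5 vertices, so the decomposition has width 4, which upper-bounds the treewidth. On the other hand G contains the 5-clique {2, 3, 5, 6, 8}. A clique must lie in a single bag of any decomposition, so no decomposition can have width below 4. Combining the bounds, tw(G) = 4.

Treewidth 4.
One optimal decomposition is:
Bags: B1 = {1, 3, 5, 6, 7}  B2 = {1, 2, 3, 5, 6}  B3 = {2, 3, 4, 5, 6}  B4 = {2, 3, 5, 6, 8}
Tree: B1–B2, B2–B3, B2–B4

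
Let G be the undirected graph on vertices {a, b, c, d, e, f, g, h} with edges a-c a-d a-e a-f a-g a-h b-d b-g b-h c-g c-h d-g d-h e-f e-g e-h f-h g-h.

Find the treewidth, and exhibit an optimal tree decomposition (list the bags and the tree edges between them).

The largest bag has 4 vertices, giving width 3; this decomposition certifies tw(G) ≤ 3. On the other hand G contains the 4-clique {a, d, g, h}. A clique must lie in a single bag of any decomposition, so no decomposition can have width below 3. Therefore the treewidth is 3.

Treewidth 3.
One optimal decomposition is:
Bags: B1 = {a, c, g, h}  B2 = {a, e, g, h}  B3 = {a, d, g, h}  B4 = {a, e, f, h}  B5 = {b, d, g, h}
Tree: B1–B2, B2–B3, B2–B4, B3–B5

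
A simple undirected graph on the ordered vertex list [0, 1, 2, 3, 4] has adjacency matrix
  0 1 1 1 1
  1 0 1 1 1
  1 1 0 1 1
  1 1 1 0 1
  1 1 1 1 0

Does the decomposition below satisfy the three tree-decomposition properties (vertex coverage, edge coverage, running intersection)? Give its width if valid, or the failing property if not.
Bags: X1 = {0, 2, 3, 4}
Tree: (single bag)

A tree decomposition must satisfy three properties: every vertex lies in some bag; for every edge, both endpoints lie together in some bag; and for every vertex, the bags containing it form a connected subtree. Here vertex 1 appears in no bag, so the decomposition is invalid.

No — vertex 1 appears in no bag.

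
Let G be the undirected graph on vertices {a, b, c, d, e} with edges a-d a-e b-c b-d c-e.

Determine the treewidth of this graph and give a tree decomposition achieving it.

Treewidth 2.
Bags: B1 = {a, c, e}  B2 = {a, b, c}  B3 = {a, b, d}
Tree: B1–B2, B2–B3

Each bag holds 3 vertices, so the decomposition has width 2, which upper-bounds the treewidth. Since a–e–c–b–d–a is a cycle in G, G is not acyclic. Forests are exactly the graphs of treewidth ≤ 1, so tw(G) ≥ 2. Therefore the treewidth is 2.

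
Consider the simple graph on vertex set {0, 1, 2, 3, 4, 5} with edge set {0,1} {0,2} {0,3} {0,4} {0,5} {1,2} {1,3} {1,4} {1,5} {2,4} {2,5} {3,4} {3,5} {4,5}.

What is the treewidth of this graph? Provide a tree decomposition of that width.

Treewidth 4.
One optimal decomposition is:
Bags: B1 = {0, 1, 2, 4, 5}  B2 = {0, 1, 3, 4, 5}
Tree: B1–B2

Each bag holds 5 vertices, so the decomposition has width 4, which upper-bounds the treewidth. On the other hand G contains the 5-clique {0, 1, 2, 4, 5}. A clique must lie in a single bag of any decomposition, so no decomposition can have width below 4. The upper and lower bounds meet at 4, so that is the treewidth.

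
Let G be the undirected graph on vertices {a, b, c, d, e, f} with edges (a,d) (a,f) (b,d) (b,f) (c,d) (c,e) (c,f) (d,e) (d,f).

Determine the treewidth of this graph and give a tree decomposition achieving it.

Every bag has size at most 3, so the width is 3 − 1 = 2 and tw(G) ≤ 2. Conversely, {c, d, e} is a clique of size 3, and the vertices of any clique must share a bag in every tree decomposition; so some bag has ≥ 3 vertices and tw(G) ≥ 2. Combining the bounds, tw(G) = 2.

Treewidth 2.
One optimal decomposition is:
Bags: B1 = {b, d, f}  B2 = {a, d, f}  B3 = {c, d, f}  B4 = {c, d, e}
Tree: B1–B2, B1–B3, B3–B4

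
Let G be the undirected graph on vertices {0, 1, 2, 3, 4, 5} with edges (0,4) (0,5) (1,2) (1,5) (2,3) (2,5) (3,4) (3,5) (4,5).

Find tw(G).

A width-2 tree decomposition is:
Bags: B1 = {3, 4, 5}  B2 = {0, 4, 5}  B3 = {2, 3, 5}  B4 = {1, 2, 5}
Tree: B1–B2, B1–B3, B3–B4
The largest bag has 3 vertices, giving width 2; this decomposition certifies tw(G) ≤ 2. Conversely, {0, 4, 5} is a clique of size 3, and the vertices of any clique must share a bag in every tree decomposition; so some bag has ≥ 3 vertices and tw(G) ≥ 2. Combining the bounds, tw(G) = 2.

2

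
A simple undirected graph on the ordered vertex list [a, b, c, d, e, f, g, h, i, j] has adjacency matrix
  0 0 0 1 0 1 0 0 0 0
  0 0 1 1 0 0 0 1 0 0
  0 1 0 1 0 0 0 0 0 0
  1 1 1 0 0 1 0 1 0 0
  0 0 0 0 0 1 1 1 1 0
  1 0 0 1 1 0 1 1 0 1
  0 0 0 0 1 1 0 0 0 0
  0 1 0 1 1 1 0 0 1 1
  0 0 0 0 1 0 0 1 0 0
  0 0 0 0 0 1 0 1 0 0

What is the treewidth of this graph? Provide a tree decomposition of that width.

Every bag has size at most 3, so the width is 3 − 1 = 2 and tw(G) ≤ 2. On the other hand G contains the 3-clique {b, c, d}. A clique must lie in a single bag of any decomposition, so no decomposition can have width below 2. Therefore the treewidth is 2.

Treewidth 2.
Bags: B1 = {e, f, h}  B2 = {d, f, h}  B3 = {b, d, h}  B4 = {a, d, f}  B5 = {b, c, d}  B6 = {e, h, i}  B7 = {f, h, j}  B8 = {e, f, g}
Tree: B1–B2, B2–B3, B2–B4, B3–B5, B1–B6, B1–B7, B1–B8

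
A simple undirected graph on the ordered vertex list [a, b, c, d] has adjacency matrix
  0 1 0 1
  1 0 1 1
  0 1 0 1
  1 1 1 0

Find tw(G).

A width-2 tree decomposition is:
Bags: B1 = {b, c, d}  B2 = {a, b, d}
Tree: B1–B2
Each bag holds 3 vertices, so the decomposition has width 2, which upper-bounds the treewidth. For the lower bound, the 3 vertices {b, c, d} are pairwise adjacent, and any tree decomposition puts a clique entirely inside one bag — forcing width ≥ 2. Combining the bounds, tw(G) = 2.

2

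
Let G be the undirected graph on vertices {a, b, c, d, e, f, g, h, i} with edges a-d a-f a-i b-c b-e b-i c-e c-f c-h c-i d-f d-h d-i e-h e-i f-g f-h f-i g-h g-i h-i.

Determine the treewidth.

A width-3 tree decomposition is:
Bags: B1 = {d, f, h, i}  B2 = {c, f, h, i}  B3 = {f, g, h, i}  B4 = {c, e, h, i}  B5 = {b, c, e, i}  B6 = {a, d, f, i}
Tree: B1–B2, B2–B3, B2–B4, B4–B5, B1–B6
The largest bag has 4 vertices, giving width 3; this decomposition certifies tw(G) ≤ 3. Conversely, {c, e, h, i} is a clique of size 4, and the vertices of any clique must share a bag in every tree decomposition; so some bag has ≥ 4 vertices and tw(G) ≥ 3. Hence tw(G) = 3 exactly.

3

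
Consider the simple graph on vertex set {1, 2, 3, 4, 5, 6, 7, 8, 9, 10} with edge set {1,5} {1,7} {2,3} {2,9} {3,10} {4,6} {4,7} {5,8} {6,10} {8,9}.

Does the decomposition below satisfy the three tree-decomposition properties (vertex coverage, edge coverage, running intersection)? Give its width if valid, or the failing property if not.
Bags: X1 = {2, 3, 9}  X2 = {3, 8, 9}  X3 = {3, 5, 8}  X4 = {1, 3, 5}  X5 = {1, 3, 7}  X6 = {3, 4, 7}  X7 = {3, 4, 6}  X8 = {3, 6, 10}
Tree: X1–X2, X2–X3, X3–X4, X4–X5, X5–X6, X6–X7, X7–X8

Vertex coverage: the bags together contain {1, 2, 3, 4, 5, 6, 7, 8, 9, 10}, the full vertex set. Edge coverage: each edge of G has both endpoints in at least one bag. Running intersection: for every vertex, the bags containing it form a connected subtree. All three properties hold, so this is a valid tree decomposition of width max|bag| − 1 = 2, and hence tw(G) ≤ 2.

Yes; width 2.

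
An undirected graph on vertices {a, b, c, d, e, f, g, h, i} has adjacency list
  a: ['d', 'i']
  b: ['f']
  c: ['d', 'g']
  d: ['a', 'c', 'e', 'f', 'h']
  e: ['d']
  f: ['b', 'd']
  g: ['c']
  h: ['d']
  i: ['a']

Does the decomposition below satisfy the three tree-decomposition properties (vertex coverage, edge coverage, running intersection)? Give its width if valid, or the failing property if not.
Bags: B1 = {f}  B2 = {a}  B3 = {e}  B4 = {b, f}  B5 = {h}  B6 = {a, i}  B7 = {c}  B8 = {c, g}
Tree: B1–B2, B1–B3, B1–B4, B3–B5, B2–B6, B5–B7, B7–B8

A tree decomposition must satisfy three properties: every vertex lies in some bag; for every edge, both endpoints lie together in some bag; and for every vertex, the bags containing it form a connected subtree. Here vertex d appears in no bag, so the decomposition is invalid.

No — vertex d appears in no bag.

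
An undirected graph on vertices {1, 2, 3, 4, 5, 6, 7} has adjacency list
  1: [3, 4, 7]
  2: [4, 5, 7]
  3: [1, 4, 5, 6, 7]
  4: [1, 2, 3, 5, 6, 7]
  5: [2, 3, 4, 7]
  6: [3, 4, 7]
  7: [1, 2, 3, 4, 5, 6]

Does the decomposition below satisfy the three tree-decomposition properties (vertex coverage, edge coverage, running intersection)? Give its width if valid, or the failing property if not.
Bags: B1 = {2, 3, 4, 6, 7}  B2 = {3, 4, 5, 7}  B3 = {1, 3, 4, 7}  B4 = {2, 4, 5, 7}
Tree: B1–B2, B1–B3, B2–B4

A tree decomposition must satisfy three properties: every vertex lies in some bag; for every edge, both endpoints lie together in some bag; and for every vertex, the bags containing it form a connected subtree. Here bags containing vertex 2 are not connected in the tree, so the decomposition is invalid.

No — bags containing vertex 2 are not connected in the tree.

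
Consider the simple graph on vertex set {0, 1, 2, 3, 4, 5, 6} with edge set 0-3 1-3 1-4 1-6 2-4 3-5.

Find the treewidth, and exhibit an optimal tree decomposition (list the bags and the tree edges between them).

Treewidth 1.
One such decomposition:
Bags: B1 = {1, 6}  B2 = {1, 3}  B3 = {1, 4}  B4 = {2, 4}  B5 = {0, 3}  B6 = {3, 5}
Tree: B1–B2, B1–B3, B3–B4, B2–B5, B2–B6

The largest bag has 2 vertices, giving width 1; this decomposition certifies tw(G) ≤ 1. Since G has at least one edge (e.g. 1–6), it is not an edgeless graph, so tw(G) ≥ 1. Hence tw(G) = 1 exactly.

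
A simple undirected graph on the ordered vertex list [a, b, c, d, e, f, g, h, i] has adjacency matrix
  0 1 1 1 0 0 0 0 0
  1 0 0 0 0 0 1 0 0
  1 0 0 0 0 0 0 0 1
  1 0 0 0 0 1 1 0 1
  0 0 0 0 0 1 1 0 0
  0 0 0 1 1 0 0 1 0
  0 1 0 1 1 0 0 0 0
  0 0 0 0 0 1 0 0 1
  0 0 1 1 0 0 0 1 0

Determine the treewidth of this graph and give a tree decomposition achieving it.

Treewidth 3.
One such decomposition:
Bags: B1 = {b, e, f, g}  B2 = {b, d, f, g}  B3 = {a, b, d, f}  B4 = {a, d, f, h}  B5 = {a, d, h, i}  B6 = {a, c, h, i}
Tree: B1–B2, B2–B3, B3–B4, B4–B5, B5–B6

Each bag holds 4 vertices, so the decomposition has width 3, which upper-bounds the treewidth. For the lower bound: the 4 vertex sets {b,e,g}, {f}, {d}, {a,c,h,i} are disjoint, each induces a connected subgraph, and every pair is joined by at least one edge of G. Contracting each set to a single vertex therefore yields K_{4} as a minor, and since treewidth is minor-monotone, tw(G) ≥ tw(K_{4}) = 3. Therefore the treewidth is 3.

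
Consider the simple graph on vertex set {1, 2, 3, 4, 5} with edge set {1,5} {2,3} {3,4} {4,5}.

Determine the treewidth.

1

A width-1 tree decomposition is:
Bags: B1 = {1, 5}  B2 = {4, 5}  B3 = {3, 4}  B4 = {2, 3}
Tree: B1–B2, B2–B3, B3–B4
Every bag has size at most 2, so the width is 2 − 1 = 1 and tw(G) ≤ 1. G has an edge, so its treewidth is at least 1. Hence tw(G) = 1 exactly.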